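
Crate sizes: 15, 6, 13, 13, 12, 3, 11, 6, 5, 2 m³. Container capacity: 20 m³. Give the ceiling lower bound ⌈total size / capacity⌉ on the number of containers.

5

Total size = 15 + 6 + 13 + 13 + 12 + 3 + 11 + 6 + 5 + 2 = 86 m³.
⌈86 / 20⌉ = 5.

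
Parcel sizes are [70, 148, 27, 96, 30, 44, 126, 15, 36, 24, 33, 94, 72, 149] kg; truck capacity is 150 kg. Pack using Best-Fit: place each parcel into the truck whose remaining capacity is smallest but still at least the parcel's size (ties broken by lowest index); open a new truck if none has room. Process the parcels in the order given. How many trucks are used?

70 kg → truck 1 (remaining 80 kg)
148 kg → truck 2 (remaining 2 kg)
27 kg → truck 1 (remaining 53 kg)
96 kg → truck 3 (remaining 54 kg)
30 kg → truck 1 (remaining 23 kg)
44 kg → truck 3 (remaining 10 kg)
126 kg → truck 4 (remaining 24 kg)
15 kg → truck 1 (remaining 8 kg)
36 kg → truck 5 (remaining 114 kg)
24 kg → truck 4 (remaining 0 kg)
33 kg → truck 5 (remaining 81 kg)
94 kg → truck 6 (remaining 56 kg)
72 kg → truck 5 (remaining 9 kg)
149 kg → truck 7 (remaining 1 kg)

7 trucks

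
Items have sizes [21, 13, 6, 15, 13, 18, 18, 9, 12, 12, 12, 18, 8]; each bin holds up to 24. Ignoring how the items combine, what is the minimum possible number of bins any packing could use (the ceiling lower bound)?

Total size = 21 + 13 + 6 + 15 + 13 + 18 + 18 + 9 + 12 + 12 + 12 + 18 + 8 = 175.
⌈175 / 24⌉ = 8.

8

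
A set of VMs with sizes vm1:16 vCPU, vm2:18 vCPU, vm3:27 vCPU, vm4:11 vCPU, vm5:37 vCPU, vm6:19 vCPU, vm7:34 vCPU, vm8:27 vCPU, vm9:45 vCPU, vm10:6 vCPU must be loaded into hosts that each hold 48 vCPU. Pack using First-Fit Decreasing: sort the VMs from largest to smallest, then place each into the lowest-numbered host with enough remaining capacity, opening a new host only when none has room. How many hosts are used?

6 hosts

Sorted descending: 45, 37, 34, 27, 27, 19, 18, 16, 11, 6.
45 vCPU → host 1 (remaining 3 vCPU)
37 vCPU → host 2 (remaining 11 vCPU)
34 vCPU → host 3 (remaining 14 vCPU)
27 vCPU → host 4 (remaining 21 vCPU)
27 vCPU → host 5 (remaining 21 vCPU)
19 vCPU → host 4 (remaining 2 vCPU)
18 vCPU → host 5 (remaining 3 vCPU)
16 vCPU → host 6 (remaining 32 vCPU)
11 vCPU → host 2 (remaining 0 vCPU)
6 vCPU → host 3 (remaining 8 vCPU)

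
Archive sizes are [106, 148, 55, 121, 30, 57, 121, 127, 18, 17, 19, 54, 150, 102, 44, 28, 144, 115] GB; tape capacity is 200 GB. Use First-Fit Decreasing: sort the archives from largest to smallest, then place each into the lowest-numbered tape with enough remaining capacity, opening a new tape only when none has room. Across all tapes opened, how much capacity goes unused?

344

Sorted descending: 150, 148, 144, 127, 121, 121, 115, 106, 102, 57, 55, 54, 44, 30, 28, 19, 18, 17.
150 GB → tape 1 (remaining 50 GB)
148 GB → tape 2 (remaining 52 GB)
144 GB → tape 3 (remaining 56 GB)
127 GB → tape 4 (remaining 73 GB)
121 GB → tape 5 (remaining 79 GB)
121 GB → tape 6 (remaining 79 GB)
115 GB → tape 7 (remaining 85 GB)
106 GB → tape 8 (remaining 94 GB)
102 GB → tape 9 (remaining 98 GB)
57 GB → tape 4 (remaining 16 GB)
55 GB → tape 3 (remaining 1 GB)
54 GB → tape 5 (remaining 25 GB)
44 GB → tape 1 (remaining 6 GB)
30 GB → tape 2 (remaining 22 GB)
28 GB → tape 6 (remaining 51 GB)
19 GB → tape 2 (remaining 3 GB)
18 GB → tape 5 (remaining 7 GB)
17 GB → tape 6 (remaining 34 GB)
9 tapes × 200 GB = 1800 GB; used 1456 GB; unused 344 GB.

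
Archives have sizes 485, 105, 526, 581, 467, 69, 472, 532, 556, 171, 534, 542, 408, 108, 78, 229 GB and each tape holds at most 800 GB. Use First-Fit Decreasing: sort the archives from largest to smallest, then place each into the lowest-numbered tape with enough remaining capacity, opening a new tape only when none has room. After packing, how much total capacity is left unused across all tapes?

2137

Sorted descending: 581, 556, 542, 534, 532, 526, 485, 472, 467, 408, 229, 171, 108, 105, 78, 69.
581 GB → tape 1 (remaining 219 GB)
556 GB → tape 2 (remaining 244 GB)
542 GB → tape 3 (remaining 258 GB)
534 GB → tape 4 (remaining 266 GB)
532 GB → tape 5 (remaining 268 GB)
526 GB → tape 6 (remaining 274 GB)
485 GB → tape 7 (remaining 315 GB)
472 GB → tape 8 (remaining 328 GB)
467 GB → tape 9 (remaining 333 GB)
408 GB → tape 10 (remaining 392 GB)
229 GB → tape 2 (remaining 15 GB)
171 GB → tape 1 (remaining 48 GB)
108 GB → tape 3 (remaining 150 GB)
105 GB → tape 3 (remaining 45 GB)
78 GB → tape 4 (remaining 188 GB)
69 GB → tape 4 (remaining 119 GB)
10 tapes × 800 GB = 8000 GB; used 5863 GB; unused 2137 GB.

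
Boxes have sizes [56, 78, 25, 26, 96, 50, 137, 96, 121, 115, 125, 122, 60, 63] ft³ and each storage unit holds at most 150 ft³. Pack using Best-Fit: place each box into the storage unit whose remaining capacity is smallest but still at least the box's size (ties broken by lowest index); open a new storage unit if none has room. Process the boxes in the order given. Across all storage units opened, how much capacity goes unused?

180

storage unit 1: place 56 ft³, 94 ft³ left
storage unit 1: place 78 ft³, 16 ft³ left
storage unit 2: place 25 ft³, 125 ft³ left
storage unit 2: place 26 ft³, 99 ft³ left
storage unit 2: place 96 ft³, 3 ft³ left
storage unit 3: place 50 ft³, 100 ft³ left
storage unit 4: place 137 ft³, 13 ft³ left
storage unit 3: place 96 ft³, 4 ft³ left
storage unit 5: place 121 ft³, 29 ft³ left
storage unit 6: place 115 ft³, 35 ft³ left
storage unit 7: place 125 ft³, 25 ft³ left
storage unit 8: place 122 ft³, 28 ft³ left
storage unit 9: place 60 ft³, 90 ft³ left
storage unit 9: place 63 ft³, 27 ft³ left
9 storage units × 150 ft³ = 1350 ft³; used 1170 ft³; unused 180 ft³.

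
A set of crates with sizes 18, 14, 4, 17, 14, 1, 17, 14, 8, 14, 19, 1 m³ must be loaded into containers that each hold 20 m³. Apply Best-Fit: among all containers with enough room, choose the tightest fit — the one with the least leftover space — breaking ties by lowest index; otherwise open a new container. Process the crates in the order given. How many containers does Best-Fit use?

9

18 m³ → container 1 (remaining 2 m³)
14 m³ → container 2 (remaining 6 m³)
4 m³ → container 2 (remaining 2 m³)
17 m³ → container 3 (remaining 3 m³)
14 m³ → container 4 (remaining 6 m³)
1 m³ → container 1 (remaining 1 m³)
17 m³ → container 5 (remaining 3 m³)
14 m³ → container 6 (remaining 6 m³)
8 m³ → container 7 (remaining 12 m³)
14 m³ → container 8 (remaining 6 m³)
19 m³ → container 9 (remaining 1 m³)
1 m³ → container 1 (remaining 0 m³)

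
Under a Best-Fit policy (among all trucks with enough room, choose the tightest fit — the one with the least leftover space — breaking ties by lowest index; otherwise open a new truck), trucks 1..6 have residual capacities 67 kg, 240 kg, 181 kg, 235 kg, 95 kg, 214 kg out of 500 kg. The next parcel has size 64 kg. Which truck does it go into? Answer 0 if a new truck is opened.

Trucks with room: truck 1 (67 kg), truck 2 (240 kg), truck 3 (181 kg), truck 4 (235 kg), truck 5 (95 kg), truck 6 (214 kg).
Tightest fit is truck 1 with 67 kg free.

1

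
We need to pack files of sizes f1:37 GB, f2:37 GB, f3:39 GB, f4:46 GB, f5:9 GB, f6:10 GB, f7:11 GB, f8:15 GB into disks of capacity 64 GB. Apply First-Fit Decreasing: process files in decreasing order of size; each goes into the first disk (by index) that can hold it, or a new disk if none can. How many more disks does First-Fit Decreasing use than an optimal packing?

0

First-Fit Decreasing: [46,15] [39,11,10] [37,9] [37] → 4 disks.
Total size 204 GB; any packing needs at least ⌈204/64⌉ = 4 disks.
So 4 is already optimal.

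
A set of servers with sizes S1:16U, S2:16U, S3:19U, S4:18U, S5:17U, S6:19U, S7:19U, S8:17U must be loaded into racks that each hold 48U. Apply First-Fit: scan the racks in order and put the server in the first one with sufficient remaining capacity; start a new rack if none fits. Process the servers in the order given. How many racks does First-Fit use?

4

Put S1 (16U) in rack 1; 32U remain.
Put S2 (16U) in rack 1; 16U remain.
Put S3 (19U) in rack 2; 29U remain.
Put S4 (18U) in rack 2; 11U remain.
Put S5 (17U) in rack 3; 31U remain.
Put S6 (19U) in rack 3; 12U remain.
Put S7 (19U) in rack 4; 29U remain.
Put S8 (17U) in rack 4; 12U remain.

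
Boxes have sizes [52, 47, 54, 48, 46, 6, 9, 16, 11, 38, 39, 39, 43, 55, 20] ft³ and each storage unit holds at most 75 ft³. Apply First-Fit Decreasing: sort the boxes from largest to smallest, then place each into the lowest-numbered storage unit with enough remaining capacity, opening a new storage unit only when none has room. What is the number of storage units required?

10

Sorted descending: 55, 54, 52, 48, 47, 46, 43, 39, 39, 38, 20, 16, 11, 9, 6.
55 ft³ → storage unit 1 (remaining 20 ft³)
54 ft³ → storage unit 2 (remaining 21 ft³)
52 ft³ → storage unit 3 (remaining 23 ft³)
48 ft³ → storage unit 4 (remaining 27 ft³)
47 ft³ → storage unit 5 (remaining 28 ft³)
46 ft³ → storage unit 6 (remaining 29 ft³)
43 ft³ → storage unit 7 (remaining 32 ft³)
39 ft³ → storage unit 8 (remaining 36 ft³)
39 ft³ → storage unit 9 (remaining 36 ft³)
38 ft³ → storage unit 10 (remaining 37 ft³)
20 ft³ → storage unit 1 (remaining 0 ft³)
16 ft³ → storage unit 2 (remaining 5 ft³)
11 ft³ → storage unit 3 (remaining 12 ft³)
9 ft³ → storage unit 3 (remaining 3 ft³)
6 ft³ → storage unit 4 (remaining 21 ft³)
Final storage units: [55,20] [54,16] [52,11,9] [48,6] [47] [46] [43] [39] [39] [38].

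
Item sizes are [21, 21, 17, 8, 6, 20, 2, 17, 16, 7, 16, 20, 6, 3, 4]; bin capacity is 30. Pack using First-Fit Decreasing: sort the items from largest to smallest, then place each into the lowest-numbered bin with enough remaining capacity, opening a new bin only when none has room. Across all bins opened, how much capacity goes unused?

Sorted descending: 21, 21, 20, 20, 17, 17, 16, 16, 8, 7, 6, 6, 4, 3, 2.
bin 1: place 21, 9 left
bin 2: place 21, 9 left
bin 3: place 20, 10 left
bin 4: place 20, 10 left
bin 5: place 17, 13 left
bin 6: place 17, 13 left
bin 7: place 16, 14 left
bin 8: place 16, 14 left
bin 1: place 8, 1 left
bin 2: place 7, 2 left
bin 3: place 6, 4 left
bin 4: place 6, 4 left
bin 3: place 4, 0 left
bin 4: place 3, 1 left
bin 2: place 2, 0 left
8 bins × 30 = 240; used 184; unused 56.

56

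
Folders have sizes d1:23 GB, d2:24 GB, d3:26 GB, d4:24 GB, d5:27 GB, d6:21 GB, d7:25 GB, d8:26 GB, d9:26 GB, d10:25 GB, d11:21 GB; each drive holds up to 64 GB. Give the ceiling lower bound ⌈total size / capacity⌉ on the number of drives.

5

Total size = 23 + 24 + 26 + 24 + 27 + 21 + 25 + 26 + 26 + 25 + 21 = 268 GB.
⌈268 / 64⌉ = 5.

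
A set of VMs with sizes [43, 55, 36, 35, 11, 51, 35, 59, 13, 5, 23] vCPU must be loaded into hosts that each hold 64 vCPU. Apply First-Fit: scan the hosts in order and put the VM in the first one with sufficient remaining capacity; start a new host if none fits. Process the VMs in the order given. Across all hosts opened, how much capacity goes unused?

43 vCPU → host 1 (remaining 21 vCPU)
55 vCPU → host 2 (remaining 9 vCPU)
36 vCPU → host 3 (remaining 28 vCPU)
35 vCPU → host 4 (remaining 29 vCPU)
11 vCPU → host 1 (remaining 10 vCPU)
51 vCPU → host 5 (remaining 13 vCPU)
35 vCPU → host 6 (remaining 29 vCPU)
59 vCPU → host 7 (remaining 5 vCPU)
13 vCPU → host 3 (remaining 15 vCPU)
5 vCPU → host 1 (remaining 5 vCPU)
23 vCPU → host 4 (remaining 6 vCPU)
7 hosts × 64 vCPU = 448 vCPU; used 366 vCPU; unused 82 vCPU.

82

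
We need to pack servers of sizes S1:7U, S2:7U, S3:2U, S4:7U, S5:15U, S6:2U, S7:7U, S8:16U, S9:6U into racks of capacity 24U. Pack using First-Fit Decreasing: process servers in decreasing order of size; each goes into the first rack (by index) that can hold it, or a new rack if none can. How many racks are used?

3 racks

Sorted descending: 16, 15, 7, 7, 7, 7, 6, 2, 2.
rack 1: place 16U, 8U left
rack 2: place 15U, 9U left
rack 1: place 7U, 1U left
rack 2: place 7U, 2U left
rack 3: place 7U, 17U left
rack 3: place 7U, 10U left
rack 3: place 6U, 4U left
rack 2: place 2U, 0U left
rack 3: place 2U, 2U left
Final racks: [16,7] [15,7,2] [7,7,6,2].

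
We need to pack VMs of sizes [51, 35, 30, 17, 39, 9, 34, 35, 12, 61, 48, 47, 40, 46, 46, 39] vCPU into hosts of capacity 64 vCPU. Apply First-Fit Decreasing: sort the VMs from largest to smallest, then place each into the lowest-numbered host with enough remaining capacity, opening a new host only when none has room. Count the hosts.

Sorted descending: 61, 51, 48, 47, 46, 46, 40, 39, 39, 35, 35, 34, 30, 17, 12, 9.
Put 61 vCPU in host 1; 3 vCPU remain.
Put 51 vCPU in host 2; 13 vCPU remain.
Put 48 vCPU in host 3; 16 vCPU remain.
Put 47 vCPU in host 4; 17 vCPU remain.
Put 46 vCPU in host 5; 18 vCPU remain.
Put 46 vCPU in host 6; 18 vCPU remain.
Put 40 vCPU in host 7; 24 vCPU remain.
Put 39 vCPU in host 8; 25 vCPU remain.
Put 39 vCPU in host 9; 25 vCPU remain.
Put 35 vCPU in host 10; 29 vCPU remain.
Put 35 vCPU in host 11; 29 vCPU remain.
Put 34 vCPU in host 12; 30 vCPU remain.
Put 30 vCPU in host 12; 0 vCPU remain.
Put 17 vCPU in host 4; 0 vCPU remain.
Put 12 vCPU in host 2; 1 vCPU remain.
Put 9 vCPU in host 3; 7 vCPU remain.

12 hosts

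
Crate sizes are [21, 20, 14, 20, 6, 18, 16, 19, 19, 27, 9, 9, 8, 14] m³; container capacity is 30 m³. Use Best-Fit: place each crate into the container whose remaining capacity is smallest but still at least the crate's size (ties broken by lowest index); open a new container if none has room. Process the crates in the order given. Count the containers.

9

container 1: place 21 m³, 9 m³ left
container 2: place 20 m³, 10 m³ left
container 3: place 14 m³, 16 m³ left
container 4: place 20 m³, 10 m³ left
container 1: place 6 m³, 3 m³ left
container 5: place 18 m³, 12 m³ left
container 3: place 16 m³, 0 m³ left
container 6: place 19 m³, 11 m³ left
container 7: place 19 m³, 11 m³ left
container 8: place 27 m³, 3 m³ left
container 2: place 9 m³, 1 m³ left
container 4: place 9 m³, 1 m³ left
container 6: place 8 m³, 3 m³ left
container 9: place 14 m³, 16 m³ left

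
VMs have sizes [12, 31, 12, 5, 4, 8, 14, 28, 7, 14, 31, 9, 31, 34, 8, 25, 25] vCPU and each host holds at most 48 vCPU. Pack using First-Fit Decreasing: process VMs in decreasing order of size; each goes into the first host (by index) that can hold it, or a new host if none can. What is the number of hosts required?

7 hosts

Sorted descending: 34, 31, 31, 31, 28, 25, 25, 14, 14, 12, 12, 9, 8, 8, 7, 5, 4.
34 vCPU → host 1 (remaining 14 vCPU)
31 vCPU → host 2 (remaining 17 vCPU)
31 vCPU → host 3 (remaining 17 vCPU)
31 vCPU → host 4 (remaining 17 vCPU)
28 vCPU → host 5 (remaining 20 vCPU)
25 vCPU → host 6 (remaining 23 vCPU)
25 vCPU → host 7 (remaining 23 vCPU)
14 vCPU → host 1 (remaining 0 vCPU)
14 vCPU → host 2 (remaining 3 vCPU)
12 vCPU → host 3 (remaining 5 vCPU)
12 vCPU → host 4 (remaining 5 vCPU)
9 vCPU → host 5 (remaining 11 vCPU)
8 vCPU → host 5 (remaining 3 vCPU)
8 vCPU → host 6 (remaining 15 vCPU)
7 vCPU → host 6 (remaining 8 vCPU)
5 vCPU → host 3 (remaining 0 vCPU)
4 vCPU → host 4 (remaining 1 vCPU)
Final hosts: [34,14] [31,14] [31,12,5] [31,12,4] [28,9,8] [25,8,7] [25].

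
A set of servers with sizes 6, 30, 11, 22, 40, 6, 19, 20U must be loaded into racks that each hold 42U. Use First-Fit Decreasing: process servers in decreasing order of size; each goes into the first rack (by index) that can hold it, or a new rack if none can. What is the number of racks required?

4 racks

Sorted descending: 40, 30, 22, 20, 19, 11, 6, 6.
Put 40U in rack 1; 2U remain.
Put 30U in rack 2; 12U remain.
Put 22U in rack 3; 20U remain.
Put 20U in rack 3; 0U remain.
Put 19U in rack 4; 23U remain.
Put 11U in rack 2; 1U remain.
Put 6U in rack 4; 17U remain.
Put 6U in rack 4; 11U remain.
Final racks: [40] [30,11] [22,20] [19,6,6].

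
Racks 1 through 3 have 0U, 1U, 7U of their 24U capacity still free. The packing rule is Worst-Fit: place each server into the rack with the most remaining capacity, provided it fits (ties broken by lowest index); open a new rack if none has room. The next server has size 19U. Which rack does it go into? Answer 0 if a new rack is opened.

0

No rack has ≥ 19U free, so a new rack is opened.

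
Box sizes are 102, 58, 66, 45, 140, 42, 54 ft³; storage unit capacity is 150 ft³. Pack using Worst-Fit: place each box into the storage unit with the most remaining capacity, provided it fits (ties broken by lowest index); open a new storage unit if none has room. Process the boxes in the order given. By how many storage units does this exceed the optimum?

0

Worst-Fit: [102,45] [58,66] [140] [42,54] → 4 storage units.
Total size 507 ft³; any packing needs at least ⌈507/150⌉ = 4 storage units.
So 4 is already optimal.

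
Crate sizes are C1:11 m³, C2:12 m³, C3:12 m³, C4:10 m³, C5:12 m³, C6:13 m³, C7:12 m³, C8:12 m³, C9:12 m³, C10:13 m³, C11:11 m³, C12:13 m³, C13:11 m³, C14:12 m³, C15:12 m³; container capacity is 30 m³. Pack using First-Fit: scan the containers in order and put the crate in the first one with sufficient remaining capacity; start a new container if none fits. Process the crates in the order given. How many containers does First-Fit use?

C1 (11 m³) → container 1 (remaining 19 m³)
C2 (12 m³) → container 1 (remaining 7 m³)
C3 (12 m³) → container 2 (remaining 18 m³)
C4 (10 m³) → container 2 (remaining 8 m³)
C5 (12 m³) → container 3 (remaining 18 m³)
C6 (13 m³) → container 3 (remaining 5 m³)
C7 (12 m³) → container 4 (remaining 18 m³)
C8 (12 m³) → container 4 (remaining 6 m³)
C9 (12 m³) → container 5 (remaining 18 m³)
C10 (13 m³) → container 5 (remaining 5 m³)
C11 (11 m³) → container 6 (remaining 19 m³)
C12 (13 m³) → container 6 (remaining 6 m³)
C13 (11 m³) → container 7 (remaining 19 m³)
C14 (12 m³) → container 7 (remaining 7 m³)
C15 (12 m³) → container 8 (remaining 18 m³)
Final containers: [11,12] [12,10] [12,13] [12,12] [12,13] [11,13] [11,12] [12].

8 containers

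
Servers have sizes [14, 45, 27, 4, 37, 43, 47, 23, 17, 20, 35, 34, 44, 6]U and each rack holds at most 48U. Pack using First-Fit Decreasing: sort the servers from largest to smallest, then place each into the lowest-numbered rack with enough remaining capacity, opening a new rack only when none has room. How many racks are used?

Sorted descending: 47, 45, 44, 43, 37, 35, 34, 27, 23, 20, 17, 14, 6, 4.
rack 1: place 47U, 1U left
rack 2: place 45U, 3U left
rack 3: place 44U, 4U left
rack 4: place 43U, 5U left
rack 5: place 37U, 11U left
rack 6: place 35U, 13U left
rack 7: place 34U, 14U left
rack 8: place 27U, 21U left
rack 9: place 23U, 25U left
rack 8: place 20U, 1U left
rack 9: place 17U, 8U left
rack 7: place 14U, 0U left
rack 5: place 6U, 5U left
rack 3: place 4U, 0U left

9 racks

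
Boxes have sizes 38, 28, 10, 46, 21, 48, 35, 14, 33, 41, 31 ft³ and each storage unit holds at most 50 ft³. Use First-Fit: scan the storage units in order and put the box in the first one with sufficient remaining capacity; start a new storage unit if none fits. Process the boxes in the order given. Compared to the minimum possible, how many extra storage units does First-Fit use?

0

First-Fit: [38,10] [28,21] [46] [48] [35,14] [33] [41] [31] → 8 storage units.
8 boxes exceed 25 ft³ (half the capacity), and no two of those can share a storage unit, so at least 8 storage units are needed.
So 8 is already optimal.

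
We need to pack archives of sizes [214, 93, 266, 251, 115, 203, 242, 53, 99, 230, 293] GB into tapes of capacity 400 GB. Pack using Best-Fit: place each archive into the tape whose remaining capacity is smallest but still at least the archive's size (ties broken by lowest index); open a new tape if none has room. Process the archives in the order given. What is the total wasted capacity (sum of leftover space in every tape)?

Put 214 GB in tape 1; 186 GB remain.
Put 93 GB in tape 1; 93 GB remain.
Put 266 GB in tape 2; 134 GB remain.
Put 251 GB in tape 3; 149 GB remain.
Put 115 GB in tape 2; 19 GB remain.
Put 203 GB in tape 4; 197 GB remain.
Put 242 GB in tape 5; 158 GB remain.
Put 53 GB in tape 1; 40 GB remain.
Put 99 GB in tape 3; 50 GB remain.
Put 230 GB in tape 6; 170 GB remain.
Put 293 GB in tape 7; 107 GB remain.
7 tapes × 400 GB = 2800 GB; used 2059 GB; unused 741 GB.

741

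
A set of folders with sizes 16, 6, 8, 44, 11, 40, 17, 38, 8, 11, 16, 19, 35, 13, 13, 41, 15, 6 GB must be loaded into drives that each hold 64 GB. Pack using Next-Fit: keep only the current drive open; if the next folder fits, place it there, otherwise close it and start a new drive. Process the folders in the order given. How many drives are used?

7

Put 16 GB in drive 1; 48 GB remain.
Put 6 GB in drive 1; 42 GB remain.
Put 8 GB in drive 1; 34 GB remain.
Put 44 GB in drive 2; 20 GB remain.
Put 11 GB in drive 2; 9 GB remain.
Put 40 GB in drive 3; 24 GB remain.
Put 17 GB in drive 3; 7 GB remain.
Put 38 GB in drive 4; 26 GB remain.
Put 8 GB in drive 4; 18 GB remain.
Put 11 GB in drive 4; 7 GB remain.
Put 16 GB in drive 5; 48 GB remain.
Put 19 GB in drive 5; 29 GB remain.
Put 35 GB in drive 6; 29 GB remain.
Put 13 GB in drive 6; 16 GB remain.
Put 13 GB in drive 6; 3 GB remain.
Put 41 GB in drive 7; 23 GB remain.
Put 15 GB in drive 7; 8 GB remain.
Put 6 GB in drive 7; 2 GB remain.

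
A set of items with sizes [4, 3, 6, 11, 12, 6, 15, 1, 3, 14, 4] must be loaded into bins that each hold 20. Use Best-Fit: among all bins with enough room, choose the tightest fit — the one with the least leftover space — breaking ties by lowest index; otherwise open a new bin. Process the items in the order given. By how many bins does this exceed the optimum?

1

Best-Fit: [4,3,6,6,1] [11] [12] [15,3] [14,4] → 5 bins.
Total size 79; any packing needs at least ⌈79/20⌉ = 4 bins.
An optimal packing achieves that bound: [15,4,1] [14,6] [12,4,3] [11,6,3] → 4 bins.
Excess: 5 − 4 = 1.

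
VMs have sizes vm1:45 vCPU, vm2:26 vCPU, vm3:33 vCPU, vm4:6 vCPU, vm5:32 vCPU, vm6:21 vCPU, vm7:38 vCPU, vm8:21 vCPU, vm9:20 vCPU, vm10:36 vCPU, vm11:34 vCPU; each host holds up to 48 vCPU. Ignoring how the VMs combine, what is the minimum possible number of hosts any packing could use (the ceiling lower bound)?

Total size = 45 + 26 + 33 + 6 + 32 + 21 + 38 + 21 + 20 + 36 + 34 = 312 vCPU.
⌈312 / 48⌉ = 7.

7 hosts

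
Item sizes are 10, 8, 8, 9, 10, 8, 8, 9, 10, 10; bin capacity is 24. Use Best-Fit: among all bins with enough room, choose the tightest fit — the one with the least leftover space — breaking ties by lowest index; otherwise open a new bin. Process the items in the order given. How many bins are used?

bin 1: place 10, 14 left
bin 1: place 8, 6 left
bin 2: place 8, 16 left
bin 2: place 9, 7 left
bin 3: place 10, 14 left
bin 3: place 8, 6 left
bin 4: place 8, 16 left
bin 4: place 9, 7 left
bin 5: place 10, 14 left
bin 5: place 10, 4 left

5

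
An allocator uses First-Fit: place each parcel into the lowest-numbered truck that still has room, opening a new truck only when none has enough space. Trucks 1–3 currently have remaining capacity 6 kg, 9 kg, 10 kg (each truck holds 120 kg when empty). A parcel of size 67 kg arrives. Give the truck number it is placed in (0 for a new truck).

0

No truck has ≥ 67 kg free, so a new truck is opened.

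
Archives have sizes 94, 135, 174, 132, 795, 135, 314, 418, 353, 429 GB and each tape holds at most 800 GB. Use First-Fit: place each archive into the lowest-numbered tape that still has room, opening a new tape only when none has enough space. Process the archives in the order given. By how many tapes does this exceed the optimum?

0

First-Fit: [94,135,174,132,135] [795] [314,418] [353,429] → 4 tapes.
Total size 2979 GB; any packing needs at least ⌈2979/800⌉ = 4 tapes.
So 4 is already optimal.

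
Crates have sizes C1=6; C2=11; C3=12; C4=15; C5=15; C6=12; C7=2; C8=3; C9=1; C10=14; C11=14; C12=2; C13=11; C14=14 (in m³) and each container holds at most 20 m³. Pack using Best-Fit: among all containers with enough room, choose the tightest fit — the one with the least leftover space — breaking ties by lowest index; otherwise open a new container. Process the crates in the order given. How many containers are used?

container 1: place C1 (6 m³), 14 m³ left
container 1: place C2 (11 m³), 3 m³ left
container 2: place C3 (12 m³), 8 m³ left
container 3: place C4 (15 m³), 5 m³ left
container 4: place C5 (15 m³), 5 m³ left
container 5: place C6 (12 m³), 8 m³ left
container 1: place C7 (2 m³), 1 m³ left
container 3: place C8 (3 m³), 2 m³ left
container 1: place C9 (1 m³), 0 m³ left
container 6: place C10 (14 m³), 6 m³ left
container 7: place C11 (14 m³), 6 m³ left
container 3: place C12 (2 m³), 0 m³ left
container 8: place C13 (11 m³), 9 m³ left
container 9: place C14 (14 m³), 6 m³ left

9 containers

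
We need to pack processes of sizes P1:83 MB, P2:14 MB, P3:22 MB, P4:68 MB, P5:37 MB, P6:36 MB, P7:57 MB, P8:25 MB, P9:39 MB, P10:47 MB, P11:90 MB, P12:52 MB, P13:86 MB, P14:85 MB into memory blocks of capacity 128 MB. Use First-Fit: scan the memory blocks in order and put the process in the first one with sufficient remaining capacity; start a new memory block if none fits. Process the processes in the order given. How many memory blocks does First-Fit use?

P1 (83 MB) → memory block 1 (remaining 45 MB)
P2 (14 MB) → memory block 1 (remaining 31 MB)
P3 (22 MB) → memory block 1 (remaining 9 MB)
P4 (68 MB) → memory block 2 (remaining 60 MB)
P5 (37 MB) → memory block 2 (remaining 23 MB)
P6 (36 MB) → memory block 3 (remaining 92 MB)
P7 (57 MB) → memory block 3 (remaining 35 MB)
P8 (25 MB) → memory block 3 (remaining 10 MB)
P9 (39 MB) → memory block 4 (remaining 89 MB)
P10 (47 MB) → memory block 4 (remaining 42 MB)
P11 (90 MB) → memory block 5 (remaining 38 MB)
P12 (52 MB) → memory block 6 (remaining 76 MB)
P13 (86 MB) → memory block 7 (remaining 42 MB)
P14 (85 MB) → memory block 8 (remaining 43 MB)

8 memory blocks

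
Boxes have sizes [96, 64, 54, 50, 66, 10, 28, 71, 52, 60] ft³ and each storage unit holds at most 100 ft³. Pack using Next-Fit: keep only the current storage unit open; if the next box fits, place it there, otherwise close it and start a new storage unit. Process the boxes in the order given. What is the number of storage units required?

96 ft³ → storage unit 1 (remaining 4 ft³)
64 ft³ → storage unit 2 (remaining 36 ft³)
54 ft³ → storage unit 3 (remaining 46 ft³)
50 ft³ → storage unit 4 (remaining 50 ft³)
66 ft³ → storage unit 5 (remaining 34 ft³)
10 ft³ → storage unit 5 (remaining 24 ft³)
28 ft³ → storage unit 6 (remaining 72 ft³)
71 ft³ → storage unit 6 (remaining 1 ft³)
52 ft³ → storage unit 7 (remaining 48 ft³)
60 ft³ → storage unit 8 (remaining 40 ft³)
Final storage units: [96] [64] [54] [50] [66,10] [28,71] [52] [60].

8 storage units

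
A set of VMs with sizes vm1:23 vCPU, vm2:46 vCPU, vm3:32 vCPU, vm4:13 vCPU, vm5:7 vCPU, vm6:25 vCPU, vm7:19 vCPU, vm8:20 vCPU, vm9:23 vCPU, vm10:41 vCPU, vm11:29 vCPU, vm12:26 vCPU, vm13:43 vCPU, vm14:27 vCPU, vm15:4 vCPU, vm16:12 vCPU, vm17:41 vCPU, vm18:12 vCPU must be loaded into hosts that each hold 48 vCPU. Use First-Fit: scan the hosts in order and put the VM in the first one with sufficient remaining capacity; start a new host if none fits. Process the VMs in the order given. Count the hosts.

11

Put vm1 (23 vCPU) in host 1; 25 vCPU remain.
Put vm2 (46 vCPU) in host 2; 2 vCPU remain.
Put vm3 (32 vCPU) in host 3; 16 vCPU remain.
Put vm4 (13 vCPU) in host 1; 12 vCPU remain.
Put vm5 (7 vCPU) in host 1; 5 vCPU remain.
Put vm6 (25 vCPU) in host 4; 23 vCPU remain.
Put vm7 (19 vCPU) in host 4; 4 vCPU remain.
Put vm8 (20 vCPU) in host 5; 28 vCPU remain.
Put vm9 (23 vCPU) in host 5; 5 vCPU remain.
Put vm10 (41 vCPU) in host 6; 7 vCPU remain.
Put vm11 (29 vCPU) in host 7; 19 vCPU remain.
Put vm12 (26 vCPU) in host 8; 22 vCPU remain.
Put vm13 (43 vCPU) in host 9; 5 vCPU remain.
Put vm14 (27 vCPU) in host 10; 21 vCPU remain.
Put vm15 (4 vCPU) in host 1; 1 vCPU remain.
Put vm16 (12 vCPU) in host 3; 4 vCPU remain.
Put vm17 (41 vCPU) in host 11; 7 vCPU remain.
Put vm18 (12 vCPU) in host 7; 7 vCPU remain.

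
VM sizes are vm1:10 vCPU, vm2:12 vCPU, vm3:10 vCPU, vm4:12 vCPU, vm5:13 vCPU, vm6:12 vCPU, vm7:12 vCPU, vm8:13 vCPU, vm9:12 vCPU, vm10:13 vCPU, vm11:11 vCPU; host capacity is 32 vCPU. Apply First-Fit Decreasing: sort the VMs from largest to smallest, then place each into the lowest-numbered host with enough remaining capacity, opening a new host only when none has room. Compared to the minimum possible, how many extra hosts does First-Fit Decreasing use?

First-Fit Decreasing: [13,13] [13,12] [12,12] [12,12] [11,10,10] → 5 hosts.
Total size 130 vCPU; any packing needs at least ⌈130/32⌉ = 5 hosts.
So 5 is already optimal.

0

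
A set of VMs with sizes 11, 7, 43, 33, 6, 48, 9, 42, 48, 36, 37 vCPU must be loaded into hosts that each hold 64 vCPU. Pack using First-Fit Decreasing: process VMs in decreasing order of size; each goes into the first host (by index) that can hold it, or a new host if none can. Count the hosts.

Sorted descending: 48, 48, 43, 42, 37, 36, 33, 11, 9, 7, 6.
host 1: place 48 vCPU, 16 vCPU left
host 2: place 48 vCPU, 16 vCPU left
host 3: place 43 vCPU, 21 vCPU left
host 4: place 42 vCPU, 22 vCPU left
host 5: place 37 vCPU, 27 vCPU left
host 6: place 36 vCPU, 28 vCPU left
host 7: place 33 vCPU, 31 vCPU left
host 1: place 11 vCPU, 5 vCPU left
host 2: place 9 vCPU, 7 vCPU left
host 2: place 7 vCPU, 0 vCPU left
host 3: place 6 vCPU, 15 vCPU left
Final hosts: [48,11] [48,9,7] [43,6] [42] [37] [36] [33].

7 hosts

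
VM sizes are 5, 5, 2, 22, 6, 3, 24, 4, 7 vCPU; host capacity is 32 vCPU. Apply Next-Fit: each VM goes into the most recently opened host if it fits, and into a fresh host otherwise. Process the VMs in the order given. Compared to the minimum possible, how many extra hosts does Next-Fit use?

1

Next-Fit: [5,5,2] [22,6,3] [24,4] [7] → 4 hosts.
Total size 78 vCPU; any packing needs at least ⌈78/32⌉ = 3 hosts.
An optimal packing achieves that bound: [24,7] [22,6,4] [5,5,3,2] → 3 hosts.
Excess: 4 − 3 = 1.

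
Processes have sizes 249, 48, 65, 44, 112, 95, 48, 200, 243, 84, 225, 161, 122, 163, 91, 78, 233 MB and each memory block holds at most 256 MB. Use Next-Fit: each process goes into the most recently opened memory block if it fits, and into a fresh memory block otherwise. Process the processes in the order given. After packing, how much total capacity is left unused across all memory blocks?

811

Put 249 MB in memory block 1; 7 MB remain.
Put 48 MB in memory block 2; 208 MB remain.
Put 65 MB in memory block 2; 143 MB remain.
Put 44 MB in memory block 2; 99 MB remain.
Put 112 MB in memory block 3; 144 MB remain.
Put 95 MB in memory block 3; 49 MB remain.
Put 48 MB in memory block 3; 1 MB remain.
Put 200 MB in memory block 4; 56 MB remain.
Put 243 MB in memory block 5; 13 MB remain.
Put 84 MB in memory block 6; 172 MB remain.
Put 225 MB in memory block 7; 31 MB remain.
Put 161 MB in memory block 8; 95 MB remain.
Put 122 MB in memory block 9; 134 MB remain.
Put 163 MB in memory block 10; 93 MB remain.
Put 91 MB in memory block 10; 2 MB remain.
Put 78 MB in memory block 11; 178 MB remain.
Put 233 MB in memory block 12; 23 MB remain.
12 memory blocks × 256 MB = 3072 MB; used 2261 MB; unused 811 MB.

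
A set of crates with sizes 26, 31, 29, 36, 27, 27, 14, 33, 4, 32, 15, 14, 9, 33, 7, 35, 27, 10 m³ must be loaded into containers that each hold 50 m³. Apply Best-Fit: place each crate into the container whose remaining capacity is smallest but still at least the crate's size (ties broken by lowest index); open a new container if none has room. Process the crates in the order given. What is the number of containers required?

11 containers

Put 26 m³ in container 1; 24 m³ remain.
Put 31 m³ in container 2; 19 m³ remain.
Put 29 m³ in container 3; 21 m³ remain.
Put 36 m³ in container 4; 14 m³ remain.
Put 27 m³ in container 5; 23 m³ remain.
Put 27 m³ in container 6; 23 m³ remain.
Put 14 m³ in container 4; 0 m³ remain.
Put 33 m³ in container 7; 17 m³ remain.
Put 4 m³ in container 7; 13 m³ remain.
Put 32 m³ in container 8; 18 m³ remain.
Put 15 m³ in container 8; 3 m³ remain.
Put 14 m³ in container 2; 5 m³ remain.
Put 9 m³ in container 7; 4 m³ remain.
Put 33 m³ in container 9; 17 m³ remain.
Put 7 m³ in container 9; 10 m³ remain.
Put 35 m³ in container 10; 15 m³ remain.
Put 27 m³ in container 11; 23 m³ remain.
Put 10 m³ in container 9; 0 m³ remain.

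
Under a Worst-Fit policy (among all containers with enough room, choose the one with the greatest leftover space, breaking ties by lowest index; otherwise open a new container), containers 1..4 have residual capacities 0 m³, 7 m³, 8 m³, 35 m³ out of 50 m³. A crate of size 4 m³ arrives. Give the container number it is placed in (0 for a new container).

4

Containers with room: container 2 (7 m³), container 3 (8 m³), container 4 (35 m³).
Most room is container 4 with 35 m³ free.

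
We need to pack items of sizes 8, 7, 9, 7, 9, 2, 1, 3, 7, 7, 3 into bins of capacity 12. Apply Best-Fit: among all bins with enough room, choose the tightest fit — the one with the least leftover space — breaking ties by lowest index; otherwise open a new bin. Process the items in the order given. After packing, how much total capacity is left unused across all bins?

8 → bin 1 (remaining 4)
7 → bin 2 (remaining 5)
9 → bin 3 (remaining 3)
7 → bin 4 (remaining 5)
9 → bin 5 (remaining 3)
2 → bin 3 (remaining 1)
1 → bin 3 (remaining 0)
3 → bin 5 (remaining 0)
7 → bin 6 (remaining 5)
7 → bin 7 (remaining 5)
3 → bin 1 (remaining 1)
7 bins × 12 = 84; used 63; unused 21.

21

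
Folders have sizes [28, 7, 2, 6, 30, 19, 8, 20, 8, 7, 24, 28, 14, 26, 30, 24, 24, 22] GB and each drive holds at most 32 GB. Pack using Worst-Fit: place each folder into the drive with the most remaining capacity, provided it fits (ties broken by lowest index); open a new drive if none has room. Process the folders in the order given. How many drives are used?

Put 28 GB in drive 1; 4 GB remain.
Put 7 GB in drive 2; 25 GB remain.
Put 2 GB in drive 2; 23 GB remain.
Put 6 GB in drive 2; 17 GB remain.
Put 30 GB in drive 3; 2 GB remain.
Put 19 GB in drive 4; 13 GB remain.
Put 8 GB in drive 2; 9 GB remain.
Put 20 GB in drive 5; 12 GB remain.
Put 8 GB in drive 4; 5 GB remain.
Put 7 GB in drive 5; 5 GB remain.
Put 24 GB in drive 6; 8 GB remain.
Put 28 GB in drive 7; 4 GB remain.
Put 14 GB in drive 8; 18 GB remain.
Put 26 GB in drive 9; 6 GB remain.
Put 30 GB in drive 10; 2 GB remain.
Put 24 GB in drive 11; 8 GB remain.
Put 24 GB in drive 12; 8 GB remain.
Put 22 GB in drive 13; 10 GB remain.

13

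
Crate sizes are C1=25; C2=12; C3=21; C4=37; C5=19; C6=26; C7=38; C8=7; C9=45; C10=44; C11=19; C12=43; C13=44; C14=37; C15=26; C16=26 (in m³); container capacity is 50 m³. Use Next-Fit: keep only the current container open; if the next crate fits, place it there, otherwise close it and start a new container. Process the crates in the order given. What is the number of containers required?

container 1: place C1 (25 m³), 25 m³ left
container 1: place C2 (12 m³), 13 m³ left
container 2: place C3 (21 m³), 29 m³ left
container 3: place C4 (37 m³), 13 m³ left
container 4: place C5 (19 m³), 31 m³ left
container 4: place C6 (26 m³), 5 m³ left
container 5: place C7 (38 m³), 12 m³ left
container 5: place C8 (7 m³), 5 m³ left
container 6: place C9 (45 m³), 5 m³ left
container 7: place C10 (44 m³), 6 m³ left
container 8: place C11 (19 m³), 31 m³ left
container 9: place C12 (43 m³), 7 m³ left
container 10: place C13 (44 m³), 6 m³ left
container 11: place C14 (37 m³), 13 m³ left
container 12: place C15 (26 m³), 24 m³ left
container 13: place C16 (26 m³), 24 m³ left

13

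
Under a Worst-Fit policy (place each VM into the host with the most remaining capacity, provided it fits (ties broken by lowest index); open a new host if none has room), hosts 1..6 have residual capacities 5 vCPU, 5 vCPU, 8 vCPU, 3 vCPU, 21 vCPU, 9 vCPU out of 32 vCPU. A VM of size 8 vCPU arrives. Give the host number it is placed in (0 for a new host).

Hosts with room: host 3 (8 vCPU), host 5 (21 vCPU), host 6 (9 vCPU).
Most room is host 5 with 21 vCPU free.

5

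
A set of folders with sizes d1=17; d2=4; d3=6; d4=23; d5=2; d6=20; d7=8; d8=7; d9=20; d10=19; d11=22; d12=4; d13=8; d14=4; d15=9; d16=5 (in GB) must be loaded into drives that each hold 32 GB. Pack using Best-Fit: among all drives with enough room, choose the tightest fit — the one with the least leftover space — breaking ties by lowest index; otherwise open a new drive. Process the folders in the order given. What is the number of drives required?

6

drive 1: place d1 (17 GB), 15 GB left
drive 1: place d2 (4 GB), 11 GB left
drive 1: place d3 (6 GB), 5 GB left
drive 2: place d4 (23 GB), 9 GB left
drive 1: place d5 (2 GB), 3 GB left
drive 3: place d6 (20 GB), 12 GB left
drive 2: place d7 (8 GB), 1 GB left
drive 3: place d8 (7 GB), 5 GB left
drive 4: place d9 (20 GB), 12 GB left
drive 5: place d10 (19 GB), 13 GB left
drive 6: place d11 (22 GB), 10 GB left
drive 3: place d12 (4 GB), 1 GB left
drive 6: place d13 (8 GB), 2 GB left
drive 4: place d14 (4 GB), 8 GB left
drive 5: place d15 (9 GB), 4 GB left
drive 4: place d16 (5 GB), 3 GB left
Final drives: [17,4,6,2] [23,8] [20,7,4] [20,4,5] [19,9] [22,8].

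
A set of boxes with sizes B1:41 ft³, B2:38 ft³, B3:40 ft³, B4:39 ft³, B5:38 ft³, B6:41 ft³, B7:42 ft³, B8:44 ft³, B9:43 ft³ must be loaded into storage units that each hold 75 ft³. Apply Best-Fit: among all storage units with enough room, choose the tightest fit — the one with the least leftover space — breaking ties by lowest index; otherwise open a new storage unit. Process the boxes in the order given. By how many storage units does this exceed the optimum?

Best-Fit: [41] [38] [40] [39] [38] [41] [42] [44] [43] → 9 storage units.
9 boxes exceed 37.5 ft³ (half the capacity), and no two of those can share a storage unit, so at least 9 storage units are needed.
So 9 is already optimal.

0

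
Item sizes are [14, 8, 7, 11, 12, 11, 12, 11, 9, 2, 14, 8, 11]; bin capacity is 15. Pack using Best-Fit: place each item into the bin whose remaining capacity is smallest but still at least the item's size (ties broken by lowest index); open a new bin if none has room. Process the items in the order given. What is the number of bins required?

Put 14 in bin 1; 1 remain.
Put 8 in bin 2; 7 remain.
Put 7 in bin 2; 0 remain.
Put 11 in bin 3; 4 remain.
Put 12 in bin 4; 3 remain.
Put 11 in bin 5; 4 remain.
Put 12 in bin 6; 3 remain.
Put 11 in bin 7; 4 remain.
Put 9 in bin 8; 6 remain.
Put 2 in bin 4; 1 remain.
Put 14 in bin 9; 1 remain.
Put 8 in bin 10; 7 remain.
Put 11 in bin 11; 4 remain.
Final bins: [14] [8,7] [11] [12,2] [11] [12] [11] [9] [14] [8] [11].

11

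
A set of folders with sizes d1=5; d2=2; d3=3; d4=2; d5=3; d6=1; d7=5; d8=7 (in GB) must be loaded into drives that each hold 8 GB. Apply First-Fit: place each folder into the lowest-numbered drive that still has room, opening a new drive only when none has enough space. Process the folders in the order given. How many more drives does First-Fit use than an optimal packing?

First-Fit: [5,2,1] [3,2,3] [5] [7] → 4 drives.
Total size 28 GB; any packing needs at least ⌈28/8⌉ = 4 drives.
So 4 is already optimal.

0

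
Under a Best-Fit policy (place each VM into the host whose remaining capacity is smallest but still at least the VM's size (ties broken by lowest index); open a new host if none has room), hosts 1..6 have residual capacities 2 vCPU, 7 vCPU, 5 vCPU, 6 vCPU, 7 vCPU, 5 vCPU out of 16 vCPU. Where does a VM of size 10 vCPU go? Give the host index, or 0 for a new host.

0

No host has ≥ 10 vCPU free, so a new host is opened.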